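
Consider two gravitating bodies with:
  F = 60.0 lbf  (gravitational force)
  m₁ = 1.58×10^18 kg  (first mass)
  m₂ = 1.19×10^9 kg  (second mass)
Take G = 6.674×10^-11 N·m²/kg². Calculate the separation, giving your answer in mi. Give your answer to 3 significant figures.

Rearranging: r = √(G·m₁m₂/F).
F = 60.0 lbf = 266.9 N; m₁ = 1.58×10^18 kg; m₂ = 1.19×10^9 kg; G = 6.674×10^-11 N·m²/kg².
r = 2.168×10^7 m
2.168×10^7 m × (1 mi / 1609 m) = 13473 mi

13500 mi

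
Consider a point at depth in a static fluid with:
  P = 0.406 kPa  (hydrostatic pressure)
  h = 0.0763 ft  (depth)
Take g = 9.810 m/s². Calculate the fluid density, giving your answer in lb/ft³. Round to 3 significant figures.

111 lb/ft³

Rearranging: ρ = P/(g·h).
P = 0.406 kPa = 406.0 Pa; h = 0.0763 ft = 0.02326 m; g = 9.810 m/s².
ρ = 1780 kg/m³
1780 kg/m³ × (1 lb/ft³ / 16.02 kg/m³) = 111.1 lb/ft³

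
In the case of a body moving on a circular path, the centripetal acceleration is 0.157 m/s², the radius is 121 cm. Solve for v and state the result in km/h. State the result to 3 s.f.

1.57 km/h

Rearranging: v = √(a·r).
a = 0.157 m/s²; r = 121 cm = 1.210 m.
v = 0.4359 m/s
0.4359 m/s × (1 km/h / 0.2778 m/s) = 1.569 km/h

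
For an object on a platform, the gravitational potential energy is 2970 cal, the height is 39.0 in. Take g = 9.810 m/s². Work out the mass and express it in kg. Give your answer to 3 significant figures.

Rearranging: m = PE/(g·h).
PE = 2970 cal = 12426 J; h = 39.0 in = 0.9906 m; g = 9.810 m/s².
m = 1279 kg

1280 kg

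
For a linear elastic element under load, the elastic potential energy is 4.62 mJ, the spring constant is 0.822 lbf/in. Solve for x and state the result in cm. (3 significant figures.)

0.801 cm

Rearranging: x = √(2U/k).
U = 4.62 mJ = 0.004620 J; k = 0.822 lbf/in = 144.0 N/m.
x = 0.008012 m
0.008012 m × (1 cm / 0.01000 m) = 0.8012 cm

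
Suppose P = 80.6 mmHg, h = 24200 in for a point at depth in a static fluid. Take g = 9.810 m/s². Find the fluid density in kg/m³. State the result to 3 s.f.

Rearranging P = ρ·g·h for ρ: ρ = P/(g·h).
P = 80.6 mmHg = 10746 Pa; h = 24200 in = 614.7 m; g = 9.810 m/s².
ρ = 1.782 kg/m³

1.78 kg/m³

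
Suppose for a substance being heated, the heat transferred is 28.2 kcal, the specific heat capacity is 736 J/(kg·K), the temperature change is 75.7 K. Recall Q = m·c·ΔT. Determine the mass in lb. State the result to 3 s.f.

4.67 lb

Solving Q = m·c·ΔT for m: m = Q/(c·ΔT).
Q = 28.2 kcal = 1.180×10^5 J; c = 736 J/(kg·K); ΔT = 75.7 K.
m = 2.118 kg
2.118 kg × (1 lb / 0.4536 kg) = 4.669 lb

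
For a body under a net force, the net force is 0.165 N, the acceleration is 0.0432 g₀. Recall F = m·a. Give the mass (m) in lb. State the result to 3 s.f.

0.859 lb

From Newton's second law: m = F/a.
F = 0.165 N; a = 0.0432 g₀ = 0.4236 m/s².
m = 0.3895 kg
0.3895 kg × (1 lb / 0.4536 kg) = 0.8586 lb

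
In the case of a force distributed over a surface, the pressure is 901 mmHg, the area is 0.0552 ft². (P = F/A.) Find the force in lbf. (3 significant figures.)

Rearranging: F = P·A.
P = 901 mmHg = 1.201×10^5 Pa; A = 0.0552 ft² = 0.005128 m².
F = 616.0 N  (the unit combination reduces to kg·m/s² = N)
616.0 N × (1 lbf / 4.448 N) = 138.5 lbf

138 lbf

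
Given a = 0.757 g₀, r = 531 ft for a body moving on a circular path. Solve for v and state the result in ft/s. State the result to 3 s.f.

Rearranging a = v²/r for v: v = √(a·r).
a = 0.757 g₀ = 7.424 m/s²; r = 531 ft = 161.8 m.
v = 34.66 m/s
34.66 m/s × (1 ft/s / 0.3048 m/s) = 113.7 ft/s

114 ft/s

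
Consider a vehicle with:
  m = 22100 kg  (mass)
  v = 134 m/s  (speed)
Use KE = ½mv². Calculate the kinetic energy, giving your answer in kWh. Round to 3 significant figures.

Directly: KE = ½mv².
m = 22100 kg; v = 134 m/s.
KE = 1.984×10^8 J
1.984×10^8 J × (1 kWh / 3.600×10^6 J) = 55.11 kWh

55.1 kWh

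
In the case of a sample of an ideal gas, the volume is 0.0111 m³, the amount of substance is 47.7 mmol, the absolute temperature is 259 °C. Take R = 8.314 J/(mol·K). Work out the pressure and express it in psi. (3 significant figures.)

From the ideal-gas law: P = nRT/V.
V = 0.0111 m³; n = 47.7 mmol = 0.04770 mol; T = 259 °C = 532.1 K; R = 8.314 J/(mol·K).
P = 19013 Pa  (the unit combination reduces to kg/(m·s²) = Pa)
19013 Pa × (1 psi / 6895 Pa) = 2.758 psi

2.76 psi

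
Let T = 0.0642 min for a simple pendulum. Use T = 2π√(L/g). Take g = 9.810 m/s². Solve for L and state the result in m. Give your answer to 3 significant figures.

3.69 m

Solving T = 2π√(L/g) for L: L = g·(T/2π)².
T = 0.0642 min = 3.852 s; g = 9.810 m/s².
L = 3.687 m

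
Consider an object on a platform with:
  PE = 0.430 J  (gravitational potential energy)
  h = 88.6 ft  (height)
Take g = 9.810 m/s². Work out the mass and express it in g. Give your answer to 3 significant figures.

1.62 g

Solving PE = m·g·h for m: m = PE/(g·h).
PE = 0.430 J; h = 88.6 ft = 27.01 m; g = 9.810 m/s².
m = 0.001623 kg
0.001623 kg × (1 g / 0.001000 kg) = 1.623 g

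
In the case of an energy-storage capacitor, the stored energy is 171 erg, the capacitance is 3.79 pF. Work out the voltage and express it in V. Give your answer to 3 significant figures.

Rearranging: V = √(2E/C).
E = 171 erg = 1.710×10^-5 J; C = 3.79 pF = 3.790×10^-12 F.
V = 3004 V  (the unit combination reduces to kg·m²/(A·s³) = V)

3000 V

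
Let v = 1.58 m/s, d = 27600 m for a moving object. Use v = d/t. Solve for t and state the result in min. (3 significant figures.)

Solving v = d/t for t: t = d/v.
v = 1.58 m/s; d = 27600 m.
t = 17468 s
17468 s × (1 min / 60.00 s) = 291.1 min

291 min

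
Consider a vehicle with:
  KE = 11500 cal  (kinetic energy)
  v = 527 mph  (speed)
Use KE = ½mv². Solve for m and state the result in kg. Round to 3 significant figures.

Rearranging: m = 2·KE/v².
KE = 11500 cal = 48116 J; v = 527 mph = 235.6 m/s.
m = 1.734 kg

1.73 kg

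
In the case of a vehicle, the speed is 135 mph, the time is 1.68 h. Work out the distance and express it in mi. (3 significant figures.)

227 mi

Rearranging: d = v·t.
v = 135 mph = 60.35 m/s; t = 1.68 h = 6048 s.
d = 3.650×10^5 m
3.650×10^5 m × (1 mi / 1609 m) = 226.8 mi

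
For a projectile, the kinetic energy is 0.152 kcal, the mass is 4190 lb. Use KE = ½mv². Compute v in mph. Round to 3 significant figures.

1.83 mph

Solving KE = ½mv² for v: v = √(2·KE/m).
KE = 0.152 kcal = 636.0 J; m = 4190 lb = 1901 kg.
v = 0.8181 m/s
0.8181 m/s × (1 mph / 0.4470 m/s) = 1.830 mph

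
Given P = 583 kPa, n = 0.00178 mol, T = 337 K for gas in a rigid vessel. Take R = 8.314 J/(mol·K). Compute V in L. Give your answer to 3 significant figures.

0.00855 L

From the ideal-gas law: V = nRT/P.
P = 583 kPa = 5.830×10^5 Pa; n = 0.00178 mol; T = 337 K; R = 8.314 J/(mol·K).
V = 8.554×10^-6 m³
8.554×10^-6 m³ × (1 L / 0.001000 m³) = 0.008554 L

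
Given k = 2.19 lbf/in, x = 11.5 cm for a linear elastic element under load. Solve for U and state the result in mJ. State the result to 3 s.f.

U is given directly by: U = ½kx².
k = 2.19 lbf/in = 383.5 N/m; x = 11.5 cm = 0.1150 m.
U = 2.536 J  (the unit combination reduces to kg·m²/s² = J)
2.536 J × (1 mJ / 0.001000 J) = 2536 mJ

2540 mJ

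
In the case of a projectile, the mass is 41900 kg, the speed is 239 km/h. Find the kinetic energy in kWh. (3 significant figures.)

Directly: KE = ½mv².
m = 41900 kg; v = 239 km/h = 66.39 m/s.
KE = 9.234×10^7 J
9.234×10^7 J × (1 kWh / 3.600×10^6 J) = 25.65 kWh

25.6 kWh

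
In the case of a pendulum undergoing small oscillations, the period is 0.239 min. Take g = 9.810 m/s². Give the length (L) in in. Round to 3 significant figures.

Solving T = 2π√(L/g) for L: L = g·(T/2π)².
T = 0.239 min = 14.34 s; g = 9.810 m/s².
L = 51.10 m
51.10 m × (1 in / 0.02540 m) = 2012 in

2010 in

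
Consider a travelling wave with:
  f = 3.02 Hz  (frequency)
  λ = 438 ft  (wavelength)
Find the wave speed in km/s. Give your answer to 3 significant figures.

0.403 km/s

v is given directly by: v = fλ.
f = 3.02 Hz; λ = 438 ft = 133.5 m.
v = 403.2 m/s
403.2 m/s × (1 km/s / 1000 m/s) = 0.4032 km/s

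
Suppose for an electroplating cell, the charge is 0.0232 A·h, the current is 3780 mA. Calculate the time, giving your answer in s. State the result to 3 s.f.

Rearranging: t = q/I.
q = 0.0232 A·h = 83.52 C; I = 3780 mA = 3.780 A.
t = 22.10 s

22.1 s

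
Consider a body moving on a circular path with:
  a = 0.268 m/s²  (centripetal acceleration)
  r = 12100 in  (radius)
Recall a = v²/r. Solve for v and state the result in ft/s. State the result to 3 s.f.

Solving a = v²/r for v: v = √(a·r).
a = 0.268 m/s²; r = 12100 in = 307.3 m.
v = 9.076 m/s
9.076 m/s × (1 ft/s / 0.3048 m/s) = 29.78 ft/s

29.8 ft/s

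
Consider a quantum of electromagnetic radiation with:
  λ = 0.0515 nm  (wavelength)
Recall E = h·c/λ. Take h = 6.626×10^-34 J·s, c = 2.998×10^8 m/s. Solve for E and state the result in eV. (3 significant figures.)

24100 eV

Directly: E = hc/λ.
λ = 0.0515 nm = 5.150×10^-11 m; h = 6.626×10^-34 J·s; c = 2.998×10^8 m/s.
E = 3.857×10^-15 J
3.857×10^-15 J × (1 eV / 1.602×10^-19 J) = 24075 eV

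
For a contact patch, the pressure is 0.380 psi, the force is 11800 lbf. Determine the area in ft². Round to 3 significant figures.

Solving P = F/A for A: A = F/P.
P = 0.380 psi = 2620 Pa; F = 11800 lbf = 52489 N.
A = 20.03 m²
20.03 m² × (1 ft² / 0.09290 m²) = 215.6 ft²

216 ft²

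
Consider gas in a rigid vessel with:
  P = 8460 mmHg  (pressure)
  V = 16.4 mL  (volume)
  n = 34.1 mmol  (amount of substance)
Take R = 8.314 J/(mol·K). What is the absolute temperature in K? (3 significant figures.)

65.2 K

Rearranging: T = PV/(nR).
P = 8460 mmHg = 1.128×10^6 Pa; V = 16.4 mL = 1.640×10^-5 m³; n = 34.1 mmol = 0.03410 mol; R = 8.314 J/(mol·K).
T = 65.25 K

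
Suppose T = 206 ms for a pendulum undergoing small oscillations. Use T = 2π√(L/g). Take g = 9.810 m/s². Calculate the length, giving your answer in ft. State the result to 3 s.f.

0.0346 ft

Solving T = 2π√(L/g) for L: L = g·(T/2π)².
T = 206 ms = 0.2060 s; g = 9.810 m/s².
L = 0.01054 m
0.01054 m × (1 ft / 0.3048 m) = 0.03460 ft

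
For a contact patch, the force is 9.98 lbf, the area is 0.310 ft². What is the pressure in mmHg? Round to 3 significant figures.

11.6 mmHg

Directly: P = F/A.
F = 9.98 lbf = 44.39 N; A = 0.310 ft² = 0.02880 m².
P = 1541 Pa
1541 Pa × (1 mmHg / 133.3 Pa) = 11.56 mmHg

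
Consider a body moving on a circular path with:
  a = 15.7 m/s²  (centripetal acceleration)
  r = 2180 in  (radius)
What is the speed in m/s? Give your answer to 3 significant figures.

29.5 m/s

Rearranging a = v²/r for v: v = √(a·r).
a = 15.7 m/s²; r = 2180 in = 55.37 m.
v = 29.48 m/s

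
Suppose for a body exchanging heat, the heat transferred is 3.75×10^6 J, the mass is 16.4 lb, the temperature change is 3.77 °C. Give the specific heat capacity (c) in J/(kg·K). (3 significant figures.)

Rearranging Q = m·c·ΔT for c: c = Q/(m·ΔT).
Q = 3.75×10^6 J; m = 16.4 lb = 7.439 kg; ΔT = 3.77 °C = 3.770 K.
c = 1.337×10^5 J/(kg·K)

1.34×10^5 J/(kg·K)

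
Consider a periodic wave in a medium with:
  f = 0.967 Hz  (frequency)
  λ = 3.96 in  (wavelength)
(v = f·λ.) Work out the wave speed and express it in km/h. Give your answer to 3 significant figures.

v is given directly by: v = fλ.
f = 0.967 Hz; λ = 3.96 in = 0.1006 m.
v = 0.09726 m/s
0.09726 m/s × (1 km/h / 0.2778 m/s) = 0.3502 km/h

0.350 km/h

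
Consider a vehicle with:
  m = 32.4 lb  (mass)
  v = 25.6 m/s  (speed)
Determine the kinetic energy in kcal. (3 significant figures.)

KE is given directly by: KE = ½mv².
m = 32.4 lb = 14.70 kg; v = 25.6 m/s.
KE = 4816 J
4816 J × (1 kcal / 4184 J) = 1.151 kcal

1.15 kcal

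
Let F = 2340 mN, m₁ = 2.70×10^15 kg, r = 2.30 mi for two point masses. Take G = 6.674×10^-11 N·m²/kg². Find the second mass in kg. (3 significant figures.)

178 kg

Solving F = G·m₁·m₂/r² for m₂: m₂ = F·r²/(G·m₁).
F = 2340 mN = 2.340 N; m₁ = 2.70×10^15 kg; r = 2.30 mi = 3701 m; G = 6.674×10^-11 N·m²/kg².
m₂ = 177.9 kg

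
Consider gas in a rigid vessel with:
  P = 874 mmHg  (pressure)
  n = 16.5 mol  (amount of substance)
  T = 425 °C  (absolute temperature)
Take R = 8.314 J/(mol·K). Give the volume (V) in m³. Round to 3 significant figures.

From the ideal-gas law: V = nRT/P.
P = 874 mmHg = 1.165×10^5 Pa; n = 16.5 mol; T = 425 °C = 698.1 K; R = 8.314 J/(mol·K).
V = 0.8219 m³

0.822 m³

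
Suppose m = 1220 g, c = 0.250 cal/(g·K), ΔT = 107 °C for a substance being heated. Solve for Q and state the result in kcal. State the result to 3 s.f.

Q is given directly by: Q = mcΔT.
m = 1220 g = 1.220 kg; c = 0.250 cal/(g·K) = 1046 J/(kg·K); ΔT = 107 °C = 107.0 K.
Q = 1.365×10^5 J
1.365×10^5 J × (1 kcal / 4184 J) = 32.63 kcal

32.6 kcal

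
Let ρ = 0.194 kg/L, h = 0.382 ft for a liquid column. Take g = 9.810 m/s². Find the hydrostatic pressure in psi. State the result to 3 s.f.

P is given directly by: P = ρgh.
ρ = 0.194 kg/L = 194.0 kg/m³; h = 0.382 ft = 0.1164 m; g = 9.810 m/s².
P = 221.6 Pa  (the unit combination reduces to kg/(m·s²) = Pa)
221.6 Pa × (1 psi / 6895 Pa) = 0.03214 psi

0.0321 psi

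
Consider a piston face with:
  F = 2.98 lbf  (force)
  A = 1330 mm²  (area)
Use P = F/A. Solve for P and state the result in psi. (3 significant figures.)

1.45 psi

Directly: P = F/A.
F = 2.98 lbf = 13.26 N; A = 1330 mm² = 0.001330 m².
P = 9967 Pa
9967 Pa × (1 psi / 6895 Pa) = 1.446 psi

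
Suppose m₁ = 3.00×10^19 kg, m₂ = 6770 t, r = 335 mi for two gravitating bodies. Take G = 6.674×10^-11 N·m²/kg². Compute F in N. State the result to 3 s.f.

F is given directly by: F = Gm₁m₂/r².
m₁ = 3.00×10^19 kg; m₂ = 6770 t = 6.770×10^6 kg; r = 335 mi = 5.391×10^5 m; G = 6.674×10^-11 N·m²/kg².
F = 46635 N

46600 N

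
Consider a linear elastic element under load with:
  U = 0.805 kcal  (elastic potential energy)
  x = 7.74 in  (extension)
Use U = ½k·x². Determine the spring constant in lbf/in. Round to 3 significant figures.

995 lbf/in

Solving U = ½k·x² for k: k = 2U/x².
U = 0.805 kcal = 3368 J; x = 7.74 in = 0.1966 m.
k = 1.743×10^5 N/m
1.743×10^5 N/m × (1 lbf/in / 175.1 N/m) = 995.2 lbf/in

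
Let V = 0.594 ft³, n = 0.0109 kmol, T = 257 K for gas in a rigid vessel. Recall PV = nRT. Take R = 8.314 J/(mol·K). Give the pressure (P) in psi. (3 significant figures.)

P is given directly by: P = nRT/V.
V = 0.594 ft³ = 0.01682 m³; n = 0.0109 kmol = 10.90 mol; T = 257 K; R = 8.314 J/(mol·K).
P = 1.385×10^6 Pa
1.385×10^6 Pa × (1 psi / 6895 Pa) = 200.8 psi

201 psi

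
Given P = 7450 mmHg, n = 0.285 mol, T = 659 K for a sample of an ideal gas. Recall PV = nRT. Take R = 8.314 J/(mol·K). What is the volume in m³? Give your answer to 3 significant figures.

0.00157 m³

Rearranging PV = nRT for V: V = nRT/P.
P = 7450 mmHg = 9.932×10^5 Pa; n = 0.285 mol; T = 659 K; R = 8.314 J/(mol·K).
V = 0.001572 m³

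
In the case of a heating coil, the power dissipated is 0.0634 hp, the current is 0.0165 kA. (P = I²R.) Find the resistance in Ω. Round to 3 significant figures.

0.174 Ω

Solving P = I²R for R: R = P/I².
P = 0.0634 hp = 47.28 W; I = 0.0165 kA = 16.50 A.
R = 0.1737 Ω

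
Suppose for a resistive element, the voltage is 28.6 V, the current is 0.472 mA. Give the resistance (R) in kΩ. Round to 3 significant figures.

From Ohm's law: R = V/I.
V = 28.6 V; I = 0.472 mA = 4.720×10^-4 A.
R = 60593 Ω
60593 Ω × (1 kΩ / 1000 Ω) = 60.59 kΩ

60.6 kΩ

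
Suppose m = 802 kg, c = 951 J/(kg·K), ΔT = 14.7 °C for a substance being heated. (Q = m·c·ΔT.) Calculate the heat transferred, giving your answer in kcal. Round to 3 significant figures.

2680 kcal

Q is given directly by: Q = mcΔT.
m = 802 kg; c = 951 J/(kg·K); ΔT = 14.7 °C = 14.70 K.
Q = 1.121×10^7 J
1.121×10^7 J × (1 kcal / 4184 J) = 2680 kcal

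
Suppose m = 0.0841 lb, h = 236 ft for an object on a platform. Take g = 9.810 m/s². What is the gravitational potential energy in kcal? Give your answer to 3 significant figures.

0.00643 kcal

PE is given directly by: PE = mgh.
m = 0.0841 lb = 0.03815 kg; h = 236 ft = 71.93 m; g = 9.810 m/s².
PE = 26.92 J
26.92 J × (1 kcal / 4184 J) = 0.006434 kcal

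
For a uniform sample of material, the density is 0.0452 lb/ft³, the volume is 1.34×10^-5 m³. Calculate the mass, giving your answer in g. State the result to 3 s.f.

Rearranging ρ = m/V for m: m = ρV.
ρ = 0.0452 lb/ft³ = 0.7240 kg/m³; V = 1.34×10^-5 m³.
m = 9.702×10^-6 kg
9.702×10^-6 kg × (1 g / 0.001000 kg) = 0.009702 g

0.00970 g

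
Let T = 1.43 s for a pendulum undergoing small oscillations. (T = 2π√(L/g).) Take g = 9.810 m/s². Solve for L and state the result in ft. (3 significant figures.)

1.67 ft

Rearranging: L = g·(T/2π)².
T = 1.43 s; g = 9.810 m/s².
L = 0.5081 m
0.5081 m × (1 ft / 0.3048 m) = 1.667 ft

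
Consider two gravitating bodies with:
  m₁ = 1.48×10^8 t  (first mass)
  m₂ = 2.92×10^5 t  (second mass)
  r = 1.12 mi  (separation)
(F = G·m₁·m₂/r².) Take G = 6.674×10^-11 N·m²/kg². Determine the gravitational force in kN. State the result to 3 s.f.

From Newton's law of gravitation: F = Gm₁m₂/r².
m₁ = 1.48×10^8 t = 1.480×10^11 kg; m₂ = 2.92×10^5 t = 2.920×10^8 kg; r = 1.12 mi = 1802 m; G = 6.674×10^-11 N·m²/kg².
F = 887.8 N
887.8 N × (1 kN / 1000 N) = 0.8878 kN

0.888 kN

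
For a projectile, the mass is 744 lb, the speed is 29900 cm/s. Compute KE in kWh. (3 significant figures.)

Directly: KE = ½mv².
m = 744 lb = 337.5 kg; v = 29900 cm/s = 299.0 m/s.
KE = 1.509×10^7 J
1.509×10^7 J × (1 kWh / 3.600×10^6 J) = 4.190 kWh

4.19 kWh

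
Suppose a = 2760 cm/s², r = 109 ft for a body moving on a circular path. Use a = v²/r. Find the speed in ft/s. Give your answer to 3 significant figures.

99.3 ft/s

Solving a = v²/r for v: v = √(a·r).
a = 2760 cm/s² = 27.60 m/s²; r = 109 ft = 33.22 m.
v = 30.28 m/s
30.28 m/s × (1 ft/s / 0.3048 m/s) = 99.35 ft/s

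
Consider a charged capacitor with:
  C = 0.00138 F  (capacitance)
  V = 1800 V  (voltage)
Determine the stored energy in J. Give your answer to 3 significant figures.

2240 J

E is given directly by: E = ½CV².
C = 0.00138 F; V = 1800 V.
E = 2236 J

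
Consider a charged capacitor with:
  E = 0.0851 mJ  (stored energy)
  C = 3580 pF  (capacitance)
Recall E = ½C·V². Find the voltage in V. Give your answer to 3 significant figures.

Rearranging E = ½C·V² for V: V = √(2E/C).
E = 0.0851 mJ = 8.510×10^-5 J; C = 3580 pF = 3.580×10^-9 F.
V = 218.0 V  (the unit combination reduces to kg·m²/(A·s³) = V)

218 V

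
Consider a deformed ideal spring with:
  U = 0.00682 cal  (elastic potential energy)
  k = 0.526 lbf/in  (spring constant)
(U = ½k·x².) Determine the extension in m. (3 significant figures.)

0.0249 m

Solving U = ½k·x² for x: x = √(2U/k).
U = 0.00682 cal = 0.02853 J; k = 0.526 lbf/in = 92.12 N/m.
x = 0.02489 m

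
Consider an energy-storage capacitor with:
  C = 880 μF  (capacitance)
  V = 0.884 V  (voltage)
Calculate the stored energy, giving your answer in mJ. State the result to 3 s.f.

E is given directly by: E = ½CV².
C = 880 μF = 8.800×10^-4 F; V = 0.884 V.
E = 3.438×10^-4 J
3.438×10^-4 J × (1 mJ / 0.001000 J) = 0.3438 mJ

0.344 mJ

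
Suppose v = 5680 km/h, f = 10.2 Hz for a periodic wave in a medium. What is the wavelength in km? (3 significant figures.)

Solving v = f·λ for λ: λ = v/f.
v = 5680 km/h = 1578 m/s; f = 10.2 Hz.
λ = 154.7 m
154.7 m × (1 km / 1000 m) = 0.1547 km

0.155 km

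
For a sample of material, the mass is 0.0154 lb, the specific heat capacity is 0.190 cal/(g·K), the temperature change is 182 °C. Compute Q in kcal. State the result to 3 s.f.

Q is given directly by: Q = mcΔT.
m = 0.0154 lb = 0.006985 kg; c = 0.190 cal/(g·K) = 795.0 J/(kg·K); ΔT = 182 °C = 182.0 K.
Q = 1011 J
1011 J × (1 kcal / 4184 J) = 0.2416 kcal

0.242 kcal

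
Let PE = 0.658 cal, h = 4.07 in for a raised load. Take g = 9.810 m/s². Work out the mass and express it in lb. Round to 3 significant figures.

5.98 lb

Solving PE = m·g·h for m: m = PE/(g·h).
PE = 0.658 cal = 2.753 J; h = 4.07 in = 0.1034 m; g = 9.810 m/s².
m = 2.715 kg
2.715 kg × (1 lb / 0.4536 kg) = 5.985 lb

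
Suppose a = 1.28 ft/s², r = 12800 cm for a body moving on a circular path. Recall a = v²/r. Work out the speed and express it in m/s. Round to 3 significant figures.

Solving a = v²/r for v: v = √(a·r).
a = 1.28 ft/s² = 0.3901 m/s²; r = 12800 cm = 128.0 m.
v = 7.067 m/s

7.07 m/s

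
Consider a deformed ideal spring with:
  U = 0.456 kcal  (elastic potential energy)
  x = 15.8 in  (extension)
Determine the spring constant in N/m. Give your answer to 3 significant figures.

Solving U = ½k·x² for k: k = 2U/x².
U = 0.456 kcal = 1908 J; x = 15.8 in = 0.4013 m.
k = 23692 N/m

23700 N/m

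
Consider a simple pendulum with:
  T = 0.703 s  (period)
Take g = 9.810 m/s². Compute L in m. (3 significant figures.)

Rearranging: L = g·(T/2π)².
T = 0.703 s; g = 9.810 m/s².
L = 0.1228 m

0.123 m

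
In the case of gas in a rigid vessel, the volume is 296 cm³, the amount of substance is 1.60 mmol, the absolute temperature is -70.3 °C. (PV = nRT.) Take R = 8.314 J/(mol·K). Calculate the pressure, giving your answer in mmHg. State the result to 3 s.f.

From the ideal-gas law: P = nRT/V.
V = 296 cm³ = 2.960×10^-4 m³; n = 1.60 mmol = 0.001600 mol; T = -70.3 °C = 202.8 K; R = 8.314 J/(mol·K).
P = 9116 Pa
9116 Pa × (1 mmHg / 133.3 Pa) = 68.38 mmHg

68.4 mmHg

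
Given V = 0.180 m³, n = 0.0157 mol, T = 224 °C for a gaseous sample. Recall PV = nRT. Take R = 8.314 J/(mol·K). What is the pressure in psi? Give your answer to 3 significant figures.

From the ideal-gas law: P = nRT/V.
V = 0.180 m³; n = 0.0157 mol; T = 224 °C = 497.1 K; R = 8.314 J/(mol·K).
P = 360.5 Pa
360.5 Pa × (1 psi / 6895 Pa) = 0.05229 psi

0.0523 psi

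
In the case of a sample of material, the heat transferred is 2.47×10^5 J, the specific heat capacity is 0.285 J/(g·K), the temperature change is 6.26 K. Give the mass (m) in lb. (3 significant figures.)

Rearranging Q = m·c·ΔT for m: m = Q/(c·ΔT).
Q = 2.47×10^5 J; c = 0.285 J/(g·K) = 285.0 J/(kg·K); ΔT = 6.26 K.
m = 138.4 kg
138.4 kg × (1 lb / 0.4536 kg) = 305.2 lb

305 lb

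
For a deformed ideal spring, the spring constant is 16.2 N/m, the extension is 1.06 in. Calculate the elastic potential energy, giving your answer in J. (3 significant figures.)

0.00587 J

Directly: U = ½kx².
k = 16.2 N/m; x = 1.06 in = 0.02692 m.
U = 0.005872 J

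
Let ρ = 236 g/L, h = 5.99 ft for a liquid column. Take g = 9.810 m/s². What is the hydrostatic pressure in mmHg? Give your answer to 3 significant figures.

Directly: P = ρgh.
ρ = 236 g/L = 236.0 kg/m³; h = 5.99 ft = 1.826 m; g = 9.810 m/s².
P = 4227 Pa  (the unit combination reduces to kg/(m·s²) = Pa)
4227 Pa × (1 mmHg / 133.3 Pa) = 31.70 mmHg

31.7 mmHg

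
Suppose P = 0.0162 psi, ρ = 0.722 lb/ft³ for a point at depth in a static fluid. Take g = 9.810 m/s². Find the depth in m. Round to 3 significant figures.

Rearranging: h = P/(ρ·g).
P = 0.0162 psi = 111.7 Pa; ρ = 0.722 lb/ft³ = 11.57 kg/m³; g = 9.810 m/s².
h = 0.9845 m

0.984 m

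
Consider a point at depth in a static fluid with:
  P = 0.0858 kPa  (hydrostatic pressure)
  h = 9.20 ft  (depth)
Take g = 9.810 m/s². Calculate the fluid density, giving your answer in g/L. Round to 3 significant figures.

3.12 g/L

Solving P = ρ·g·h for ρ: ρ = P/(g·h).
P = 0.0858 kPa = 85.80 Pa; h = 9.20 ft = 2.804 m; g = 9.810 m/s².
ρ = 3.119 kg/m³
Since 1 g/L = 1 kg/m³, 3.119 g/L.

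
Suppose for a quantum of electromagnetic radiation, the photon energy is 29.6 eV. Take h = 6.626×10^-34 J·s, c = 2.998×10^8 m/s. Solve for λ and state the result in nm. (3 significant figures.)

41.9 nm

Solving E = h·c/λ for λ: λ = hc/E.
E = 29.6 eV = 4.742×10^-18 J; h = 6.626×10^-34 J·s; c = 2.998×10^8 m/s.
λ = 4.189×10^-8 m
4.189×10^-8 m × (1 nm / 1.000×10^-9 m) = 41.89 nm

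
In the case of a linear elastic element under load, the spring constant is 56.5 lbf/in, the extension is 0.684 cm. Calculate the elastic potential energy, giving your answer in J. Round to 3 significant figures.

0.231 J

U is given directly by: U = ½kx².
k = 56.5 lbf/in = 9895 N/m; x = 0.684 cm = 0.006840 m.
U = 0.2315 J  (the unit combination reduces to kg·m²/s² = J)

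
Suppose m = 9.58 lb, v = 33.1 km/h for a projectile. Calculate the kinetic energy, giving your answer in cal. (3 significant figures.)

43.9 cal

KE is given directly by: KE = ½mv².
m = 9.58 lb = 4.345 kg; v = 33.1 km/h = 9.194 m/s.
KE = 183.7 J
183.7 J × (1 cal / 4.184 J) = 43.90 cal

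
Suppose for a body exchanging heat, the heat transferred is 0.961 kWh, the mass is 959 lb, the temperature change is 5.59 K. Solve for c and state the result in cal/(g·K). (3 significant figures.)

0.340 cal/(g·K)

Solving Q = m·c·ΔT for c: c = Q/(m·ΔT).
Q = 0.961 kWh = 3.460×10^6 J; m = 959 lb = 435.0 kg; ΔT = 5.59 K.
c = 1423 J/(kg·K)
1423 J/(kg·K) × (1 cal/(g·K) / 4184 J/(kg·K)) = 0.3400 cal/(g·K)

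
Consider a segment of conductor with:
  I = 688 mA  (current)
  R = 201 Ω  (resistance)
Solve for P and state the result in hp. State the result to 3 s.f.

Directly: P = I²R.
I = 688 mA = 0.6880 A; R = 201 Ω.
P = 95.14 W
95.14 W × (1 hp / 745.7 W) = 0.1276 hp

0.128 hp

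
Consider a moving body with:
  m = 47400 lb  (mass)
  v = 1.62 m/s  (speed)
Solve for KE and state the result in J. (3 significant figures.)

Directly: KE = ½mv².
m = 47400 lb = 21500 kg; v = 1.62 m/s.
KE = 28213 J

28200 J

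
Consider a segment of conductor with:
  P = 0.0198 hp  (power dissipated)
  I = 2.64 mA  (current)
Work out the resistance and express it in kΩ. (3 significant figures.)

Rearranging P = I²R for R: R = P/I².
P = 0.0198 hp = 14.76 W; I = 2.64 mA = 0.002640 A.
R = 2.118×10^6 Ω
2.118×10^6 Ω × (1 kΩ / 1000 Ω) = 2118 kΩ

2120 kΩ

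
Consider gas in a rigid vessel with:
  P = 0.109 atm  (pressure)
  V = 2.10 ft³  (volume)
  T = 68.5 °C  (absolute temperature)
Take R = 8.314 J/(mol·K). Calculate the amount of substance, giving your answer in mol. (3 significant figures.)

0.231 mol

Solving PV = nRT for n: n = PV/(RT).
P = 0.109 atm = 11044 Pa; V = 2.10 ft³ = 0.05947 m³; T = 68.5 °C = 341.6 K; R = 8.314 J/(mol·K).
n = 0.2312 mol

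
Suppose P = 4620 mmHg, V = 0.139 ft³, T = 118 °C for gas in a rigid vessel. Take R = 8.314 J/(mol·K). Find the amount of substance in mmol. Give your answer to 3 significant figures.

Solving PV = nRT for n: n = PV/(RT).
P = 4620 mmHg = 6.159×10^5 Pa; V = 0.139 ft³ = 0.003936 m³; T = 118 °C = 391.1 K; R = 8.314 J/(mol·K).
n = 0.7455 mol
0.7455 mol × (1 mmol / 0.001000 mol) = 745.5 mmol

746 mmol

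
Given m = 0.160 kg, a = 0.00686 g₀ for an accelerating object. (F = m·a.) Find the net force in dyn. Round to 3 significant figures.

From Newton's second law: F = m·a.
m = 0.160 kg; a = 0.00686 g₀ = 0.06727 m/s².
F = 0.01076 N
0.01076 N × (1 dyn / 1.000×10^-5 N) = 1076 dyn

1080 dyn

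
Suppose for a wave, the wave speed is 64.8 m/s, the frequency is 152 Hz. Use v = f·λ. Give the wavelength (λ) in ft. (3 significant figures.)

Rearranging v = f·λ for λ: λ = v/f.
v = 64.8 m/s; f = 152 Hz.
λ = 0.4263 m
0.4263 m × (1 ft / 0.3048 m) = 1.399 ft

1.40 ft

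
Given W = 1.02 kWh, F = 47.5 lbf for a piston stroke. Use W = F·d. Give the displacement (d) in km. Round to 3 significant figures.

Solving W = F·d for d: d = W/F.
W = 1.02 kWh = 3.672×10^6 J; F = 47.5 lbf = 211.3 N.
d = 17379 m
17379 m × (1 km / 1000 m) = 17.38 km

17.4 km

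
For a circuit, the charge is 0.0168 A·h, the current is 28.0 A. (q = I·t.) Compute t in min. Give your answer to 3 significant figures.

0.0360 min

Solving q = I·t for t: t = q/I.
q = 0.0168 A·h = 60.48 C; I = 28.0 A.
t = 2.160 s
2.160 s × (1 min / 60.00 s) = 0.03600 min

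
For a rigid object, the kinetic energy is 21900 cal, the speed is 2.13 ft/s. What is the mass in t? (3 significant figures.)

435 t

Rearranging KE = ½mv² for m: m = 2·KE/v².
KE = 21900 cal = 91630 J; v = 2.13 ft/s = 0.6492 m/s.
m = 4.348×10^5 kg
4.348×10^5 kg × (1 t / 1000 kg) = 434.8 t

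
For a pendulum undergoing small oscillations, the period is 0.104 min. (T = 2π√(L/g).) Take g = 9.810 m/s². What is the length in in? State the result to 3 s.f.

381 in

Solving T = 2π√(L/g) for L: L = g·(T/2π)².
T = 0.104 min = 6.240 s; g = 9.810 m/s².
L = 9.676 m
9.676 m × (1 in / 0.02540 m) = 380.9 in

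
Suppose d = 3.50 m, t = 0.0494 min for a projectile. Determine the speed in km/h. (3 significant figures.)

Directly: v = d/t.
d = 3.50 m; t = 0.0494 min = 2.964 s.
v = 1.181 m/s
1.181 m/s × (1 km/h / 0.2778 m/s) = 4.251 km/h

4.25 km/h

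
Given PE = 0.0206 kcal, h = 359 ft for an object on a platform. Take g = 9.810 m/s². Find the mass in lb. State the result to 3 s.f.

Rearranging PE = m·g·h for m: m = PE/(g·h).
PE = 0.0206 kcal = 86.19 J; h = 359 ft = 109.4 m; g = 9.810 m/s².
m = 0.08029 kg
0.08029 kg × (1 lb / 0.4536 kg) = 0.1770 lb

0.177 lb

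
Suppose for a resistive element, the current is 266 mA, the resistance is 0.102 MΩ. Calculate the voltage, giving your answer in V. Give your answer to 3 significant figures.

V is given directly by: V = IR.
I = 266 mA = 0.2660 A; R = 0.102 MΩ = 1.020×10^5 Ω.
V = 27132 V

27100 V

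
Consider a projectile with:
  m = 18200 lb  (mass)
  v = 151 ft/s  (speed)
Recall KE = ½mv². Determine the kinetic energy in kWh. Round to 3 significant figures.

2.43 kWh

Directly: KE = ½mv².
m = 18200 lb = 8255 kg; v = 151 ft/s = 46.02 m/s.
KE = 8.744×10^6 J
8.744×10^6 J × (1 kWh / 3.600×10^6 J) = 2.429 kWh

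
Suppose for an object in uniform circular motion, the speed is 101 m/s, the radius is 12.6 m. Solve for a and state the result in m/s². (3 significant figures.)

810 m/s²

Directly: a = v²/r.
v = 101 m/s; r = 12.6 m.
a = 809.6 m/s²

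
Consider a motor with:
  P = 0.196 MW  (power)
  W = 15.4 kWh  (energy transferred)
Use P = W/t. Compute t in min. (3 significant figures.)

Rearranging P = W/t for t: t = W/P.
P = 0.196 MW = 1.960×10^5 W; W = 15.4 kWh = 5.544×10^7 J.
t = 282.9 s
282.9 s × (1 min / 60.00 s) = 4.714 min

4.71 min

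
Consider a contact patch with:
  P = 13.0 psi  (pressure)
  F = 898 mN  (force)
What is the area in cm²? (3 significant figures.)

0.100 cm²

Rearranging P = F/A for A: A = F/P.
P = 13.0 psi = 89632 Pa; F = 898 mN = 0.8980 N.
A = 1.002×10^-5 m²
1.002×10^-5 m² × (1 cm² / 1.000×10^-4 m²) = 0.1002 cm²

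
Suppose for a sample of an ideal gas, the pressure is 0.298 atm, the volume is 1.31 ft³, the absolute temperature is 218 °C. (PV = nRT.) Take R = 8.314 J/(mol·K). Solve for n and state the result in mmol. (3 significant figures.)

274 mmol

Rearranging: n = PV/(RT).
P = 0.298 atm = 30195 Pa; V = 1.31 ft³ = 0.03710 m³; T = 218 °C = 491.1 K; R = 8.314 J/(mol·K).
n = 0.2743 mol
0.2743 mol × (1 mmol / 0.001000 mol) = 274.3 mmol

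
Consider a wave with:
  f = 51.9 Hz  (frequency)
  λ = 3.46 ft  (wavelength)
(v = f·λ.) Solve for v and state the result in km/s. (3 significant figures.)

v is given directly by: v = fλ.
f = 51.9 Hz; λ = 3.46 ft = 1.055 m.
v = 54.73 m/s
54.73 m/s × (1 km/s / 1000 m/s) = 0.05473 km/s

0.0547 km/s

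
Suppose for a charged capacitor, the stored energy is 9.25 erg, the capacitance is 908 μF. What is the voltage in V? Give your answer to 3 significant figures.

0.0451 V

Rearranging E = ½C·V² for V: V = √(2E/C).
E = 9.25 erg = 9.250×10^-7 J; C = 908 μF = 9.080×10^-4 F.
V = 0.04514 V  (the unit combination reduces to kg·m²/(A·s³) = V)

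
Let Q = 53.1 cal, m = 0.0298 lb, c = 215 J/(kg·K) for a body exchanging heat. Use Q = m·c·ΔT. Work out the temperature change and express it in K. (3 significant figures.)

76.4 K

Rearranging Q = m·c·ΔT for ΔT: ΔT = Q/(m·c).
Q = 53.1 cal = 222.2 J; m = 0.0298 lb = 0.01352 kg; c = 215 J/(kg·K).
ΔT = 76.45 K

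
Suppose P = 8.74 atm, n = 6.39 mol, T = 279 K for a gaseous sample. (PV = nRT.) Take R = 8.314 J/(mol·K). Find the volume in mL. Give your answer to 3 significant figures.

16700 mL

From the ideal-gas law: V = nRT/P.
P = 8.74 atm = 8.856×10^5 Pa; n = 6.39 mol; T = 279 K; R = 8.314 J/(mol·K).
V = 0.01674 m³
0.01674 m³ × (1 mL / 1.000×10^-6 m³) = 16737 mL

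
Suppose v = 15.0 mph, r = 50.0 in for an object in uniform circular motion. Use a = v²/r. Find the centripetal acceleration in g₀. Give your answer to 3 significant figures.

a is given directly by: a = v²/r.
v = 15.0 mph = 6.706 m/s; r = 50.0 in = 1.270 m.
a = 35.41 m/s²
35.41 m/s² × (1 g₀ / 9.807 m/s²) = 3.610 g₀

3.61 g₀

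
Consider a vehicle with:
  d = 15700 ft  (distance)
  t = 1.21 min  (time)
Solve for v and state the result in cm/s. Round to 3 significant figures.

6590 cm/s

v is given directly by: v = d/t.
d = 15700 ft = 4785 m; t = 1.21 min = 72.60 s.
v = 65.91 m/s
65.91 m/s × (1 cm/s / 0.01000 m/s) = 6591 cm/s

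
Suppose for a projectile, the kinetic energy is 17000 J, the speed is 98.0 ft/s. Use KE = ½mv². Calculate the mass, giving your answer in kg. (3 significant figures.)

Solving KE = ½mv² for m: m = 2·KE/v².
KE = 17000 J; v = 98.0 ft/s = 29.87 m/s.
m = 38.11 kg

38.1 kg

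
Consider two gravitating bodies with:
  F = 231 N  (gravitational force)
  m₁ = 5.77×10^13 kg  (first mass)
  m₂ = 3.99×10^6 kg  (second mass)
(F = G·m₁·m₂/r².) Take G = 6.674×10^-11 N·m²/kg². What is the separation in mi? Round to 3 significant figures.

5.07 mi

From Newton's law of gravitation: r = √(G·m₁m₂/F).
F = 231 N; m₁ = 5.77×10^13 kg; m₂ = 3.99×10^6 kg; G = 6.674×10^-11 N·m²/kg².
r = 8156 m
8156 m × (1 mi / 1609 m) = 5.068 mi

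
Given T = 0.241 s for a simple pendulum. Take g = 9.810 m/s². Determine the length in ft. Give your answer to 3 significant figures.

0.0474 ft

Rearranging T = 2π√(L/g) for L: L = g·(T/2π)².
T = 0.241 s; g = 9.810 m/s².
L = 0.01443 m
0.01443 m × (1 ft / 0.3048 m) = 0.04735 ft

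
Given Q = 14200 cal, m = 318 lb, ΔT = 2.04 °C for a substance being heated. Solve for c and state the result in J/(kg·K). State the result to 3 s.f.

Rearranging: c = Q/(m·ΔT).
Q = 14200 cal = 59413 J; m = 318 lb = 144.2 kg; ΔT = 2.04 °C = 2.040 K.
c = 201.9 J/(kg·K)

202 J/(kg·K)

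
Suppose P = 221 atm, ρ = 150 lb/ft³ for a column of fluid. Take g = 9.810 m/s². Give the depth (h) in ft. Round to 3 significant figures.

Rearranging P = ρ·g·h for h: h = P/(ρ·g).
P = 221 atm = 2.239×10^7 Pa; ρ = 150 lb/ft³ = 2403 kg/m³; g = 9.810 m/s².
h = 950.0 m
950.0 m × (1 ft / 0.3048 m) = 3117 ft

3120 ft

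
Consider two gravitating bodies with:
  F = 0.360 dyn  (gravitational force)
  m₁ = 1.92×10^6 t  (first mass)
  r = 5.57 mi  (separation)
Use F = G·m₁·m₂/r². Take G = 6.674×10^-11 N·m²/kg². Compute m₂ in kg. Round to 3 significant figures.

From Newton's law of gravitation: m₂ = F·r²/(G·m₁).
F = 0.360 dyn = 3.600×10^-6 N; m₁ = 1.92×10^6 t = 1.920×10^9 kg; r = 5.57 mi = 8964 m; G = 6.674×10^-11 N·m²/kg².
m₂ = 2257 kg

2260 kg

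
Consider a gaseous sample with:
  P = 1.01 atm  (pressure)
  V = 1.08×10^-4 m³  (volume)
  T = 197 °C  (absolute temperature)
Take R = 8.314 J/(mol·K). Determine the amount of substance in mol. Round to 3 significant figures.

Rearranging: n = PV/(RT).
P = 1.01 atm = 1.023×10^5 Pa; V = 1.08×10^-4 m³; T = 197 °C = 470.1 K; R = 8.314 J/(mol·K).
n = 0.002828 mol

0.00283 mol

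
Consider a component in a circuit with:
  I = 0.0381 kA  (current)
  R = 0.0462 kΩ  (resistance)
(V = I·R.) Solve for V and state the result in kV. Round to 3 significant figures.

From Ohm's law: V = IR.
I = 0.0381 kA = 38.10 A; R = 0.0462 kΩ = 46.20 Ω.
V = 1760 V
1760 V × (1 kV / 1000 V) = 1.760 kV

1.76 kV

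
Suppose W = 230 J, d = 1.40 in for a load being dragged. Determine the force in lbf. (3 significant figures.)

Solving W = F·d for F: F = W/d.
W = 230 J; d = 1.40 in = 0.03556 m.
F = 6468 N
6468 N × (1 lbf / 4.448 N) = 1454 lbf

1450 lbf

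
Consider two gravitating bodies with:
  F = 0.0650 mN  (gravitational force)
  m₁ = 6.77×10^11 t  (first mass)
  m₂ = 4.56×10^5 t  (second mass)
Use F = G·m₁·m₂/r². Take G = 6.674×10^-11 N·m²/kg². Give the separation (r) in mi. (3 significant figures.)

From Newton's law of gravitation: r = √(G·m₁m₂/F).
F = 0.0650 mN = 6.500×10^-5 N; m₁ = 6.77×10^11 t = 6.770×10^14 kg; m₂ = 4.56×10^5 t = 4.560×10^8 kg; G = 6.674×10^-11 N·m²/kg².
r = 5.630×10^8 m
5.630×10^8 m × (1 mi / 1609 m) = 3.498×10^5 mi

3.50×10^5 mi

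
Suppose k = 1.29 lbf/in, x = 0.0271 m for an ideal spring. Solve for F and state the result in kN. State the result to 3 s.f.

Directly: F = kx.
k = 1.29 lbf/in = 225.9 N/m; x = 0.0271 m.
F = 6.122 N
6.122 N × (1 kN / 1000 N) = 0.006122 kN

0.00612 kN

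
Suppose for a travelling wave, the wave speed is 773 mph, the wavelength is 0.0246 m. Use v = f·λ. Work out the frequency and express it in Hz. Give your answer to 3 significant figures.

Solving v = f·λ for f: f = v/λ.
v = 773 mph = 345.6 m/s; λ = 0.0246 m.
f = 14047 Hz

14000 Hz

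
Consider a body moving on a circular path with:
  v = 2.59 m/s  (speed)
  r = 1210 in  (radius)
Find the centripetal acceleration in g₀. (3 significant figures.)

0.0223 g₀

a is given directly by: a = v²/r.
v = 2.59 m/s; r = 1210 in = 30.73 m.
a = 0.2183 m/s²
0.2183 m/s² × (1 g₀ / 9.807 m/s²) = 0.02226 g₀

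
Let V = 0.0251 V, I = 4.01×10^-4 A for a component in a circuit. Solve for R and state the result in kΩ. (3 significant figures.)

0.0626 kΩ

From Ohm's law: R = V/I.
V = 0.0251 V; I = 4.01×10^-4 A.
R = 62.59 Ω
62.59 Ω × (1 kΩ / 1000 Ω) = 0.06259 kΩ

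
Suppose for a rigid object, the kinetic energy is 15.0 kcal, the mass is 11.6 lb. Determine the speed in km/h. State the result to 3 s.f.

556 km/h

Solving KE = ½mv² for v: v = √(2·KE/m).
KE = 15.0 kcal = 62760 J; m = 11.6 lb = 5.262 kg.
v = 154.5 m/s
154.5 m/s × (1 km/h / 0.2778 m/s) = 556.0 km/h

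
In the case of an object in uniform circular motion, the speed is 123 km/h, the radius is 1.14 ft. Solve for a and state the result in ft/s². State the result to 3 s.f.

a is given directly by: a = v²/r.
v = 123 km/h = 34.17 m/s; r = 1.14 ft = 0.3475 m.
a = 3360 m/s²
3360 m/s² × (1 ft/s² / 0.3048 m/s²) = 11022 ft/s²

11000 ft/s²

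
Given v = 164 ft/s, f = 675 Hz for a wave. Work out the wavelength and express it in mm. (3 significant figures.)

74.1 mm

Rearranging: λ = v/f.
v = 164 ft/s = 49.99 m/s; f = 675 Hz.
λ = 0.07406 m
0.07406 m × (1 mm / 0.001000 m) = 74.06 mm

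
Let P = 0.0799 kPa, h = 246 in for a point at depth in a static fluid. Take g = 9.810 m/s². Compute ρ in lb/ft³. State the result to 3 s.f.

Rearranging P = ρ·g·h for ρ: ρ = P/(g·h).
P = 0.0799 kPa = 79.90 Pa; h = 246 in = 6.248 m; g = 9.810 m/s².
ρ = 1.303 kg/m³
1.303 kg/m³ × (1 lb/ft³ / 16.02 kg/m³) = 0.08137 lb/ft³

0.0814 lb/ft³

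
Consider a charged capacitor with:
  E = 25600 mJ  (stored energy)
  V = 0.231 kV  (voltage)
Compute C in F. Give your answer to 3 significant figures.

9.60×10^-4 F

Solving E = ½C·V² for C: C = 2E/V².
E = 25600 mJ = 25.60 J; V = 0.231 kV = 231.0 V.
C = 9.595×10^-4 F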